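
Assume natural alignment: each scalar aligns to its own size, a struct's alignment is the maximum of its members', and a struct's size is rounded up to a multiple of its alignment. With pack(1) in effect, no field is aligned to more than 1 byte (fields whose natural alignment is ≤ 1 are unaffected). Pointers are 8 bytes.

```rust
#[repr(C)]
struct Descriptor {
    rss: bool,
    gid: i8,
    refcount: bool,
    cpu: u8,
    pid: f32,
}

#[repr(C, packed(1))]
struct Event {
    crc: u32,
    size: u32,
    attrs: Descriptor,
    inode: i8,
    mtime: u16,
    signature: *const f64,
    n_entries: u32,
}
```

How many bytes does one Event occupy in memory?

Descriptor: rss at 0 (size 1, align 1) → ends 1; gid at 1 (size 1, align 1) → ends 2; refcount at 2 (size 1, align 1) → ends 3; cpu at 3 (size 1, align 1) → ends 4; pid at 4 (size 4, align 4) → ends 8; total 8 bytes, alignment 4
crc at 0 (size 4, align 1) → ends 4
size at 4 (size 4, align 1) → ends 8
attrs at 8 (size 8, align 1) → ends 16
inode at 16 (size 1, align 1) → ends 17
mtime at 17 (size 2, align 1) → ends 19
signature at 19 (size 8, align 1) → ends 27
n_entries at 27 (size 4, align 1) → ends 31
total 31 bytes, alignment 1

31 bytes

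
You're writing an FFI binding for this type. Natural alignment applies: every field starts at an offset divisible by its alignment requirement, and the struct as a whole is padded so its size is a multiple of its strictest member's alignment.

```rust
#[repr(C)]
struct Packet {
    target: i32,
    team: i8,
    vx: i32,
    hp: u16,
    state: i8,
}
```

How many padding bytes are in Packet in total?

target at 0 (size 4, align 4) → ends 4
team at 4 (size 1, align 1) → ends 5
pad 3 to align 4 for vx
vx at 8 (size 4, align 4) → ends 12
hp at 12 (size 2, align 2) → ends 14
state at 14 (size 1, align 1) → ends 15
tail pad 1 to reach multiple of 4
total 16 bytes, alignment 4
data bytes 12, size 16 → padding 4

4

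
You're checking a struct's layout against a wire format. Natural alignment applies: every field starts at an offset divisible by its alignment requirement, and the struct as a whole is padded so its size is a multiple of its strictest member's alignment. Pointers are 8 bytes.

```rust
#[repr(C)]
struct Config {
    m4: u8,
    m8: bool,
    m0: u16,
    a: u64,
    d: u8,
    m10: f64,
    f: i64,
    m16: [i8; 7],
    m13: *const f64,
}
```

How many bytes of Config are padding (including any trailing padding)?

m4 at 0 (size 1, align 1) → ends 1
m8 at 1 (size 1, align 1) → ends 2
m0 at 2 (size 2, align 2) → ends 4
pad 4 to align 8 for a
a at 8 (size 8, align 8) → ends 16
d at 16 (size 1, align 1) → ends 17
pad 7 to align 8 for m10
m10 at 24 (size 8, align 8) → ends 32
f at 32 (size 8, align 8) → ends 40
m16 at 40 (size 7, align 1) → ends 47
pad 1 to align 8 for m13
m13 at 48 (size 8, align 8) → ends 56
total 56 bytes, alignment 8
data bytes 44, size 56 → padding 12

12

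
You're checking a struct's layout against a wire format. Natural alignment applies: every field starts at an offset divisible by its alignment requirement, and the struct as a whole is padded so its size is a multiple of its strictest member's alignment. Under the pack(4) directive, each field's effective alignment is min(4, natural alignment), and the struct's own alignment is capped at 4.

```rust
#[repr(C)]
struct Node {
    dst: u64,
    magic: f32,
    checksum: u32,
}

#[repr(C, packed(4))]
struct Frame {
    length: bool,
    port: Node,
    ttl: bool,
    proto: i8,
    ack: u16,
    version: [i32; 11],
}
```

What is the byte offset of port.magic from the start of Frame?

Node: 0..8  dst  (8B, 8-aligned); 8..12  magic  (4B, 4-aligned); 12..16  checksum  (4B, 4-aligned); sizeof = 16, alignof = 8
0..1  length  (1B, 1-aligned)
1..4  -- padding (3B)
4..20  port  (16B, 4-aligned)
within Node: magic at 8
4 + 8 = 12

12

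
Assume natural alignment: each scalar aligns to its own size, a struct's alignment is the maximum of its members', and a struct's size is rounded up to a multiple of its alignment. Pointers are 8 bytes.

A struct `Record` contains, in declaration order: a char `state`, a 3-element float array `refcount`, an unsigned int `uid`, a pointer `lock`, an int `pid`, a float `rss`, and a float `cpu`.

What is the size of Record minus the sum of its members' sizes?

@0: state [1B, align 1] → 1
+3 pad (align 4)
@4: refcount [12B, align 4] → 16
@16: uid [4B, align 4] → 20
+4 pad (align 8)
@24: lock [8B, align 8] → 32
@32: pid [4B, align 4] → 36
@36: rss [4B, align 4] → 40
@40: cpu [4B, align 4] → 44
+4 tail pad (align 8)
size 48, align 8
data bytes 37, size 48 → padding 11

11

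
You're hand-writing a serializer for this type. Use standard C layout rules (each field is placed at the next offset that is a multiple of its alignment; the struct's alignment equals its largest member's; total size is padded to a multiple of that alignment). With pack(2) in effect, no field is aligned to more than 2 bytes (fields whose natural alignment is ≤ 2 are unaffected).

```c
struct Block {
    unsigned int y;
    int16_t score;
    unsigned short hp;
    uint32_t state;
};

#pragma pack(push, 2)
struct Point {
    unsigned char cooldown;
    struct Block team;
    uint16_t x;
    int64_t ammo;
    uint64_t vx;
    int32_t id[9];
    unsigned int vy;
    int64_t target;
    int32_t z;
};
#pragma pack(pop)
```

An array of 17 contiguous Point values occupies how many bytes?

1428

Block: @0: y [4B, align 4] → 4; @4: score [2B, align 2] → 6; @6: hp [2B, align 2] → 8; @8: state [4B, align 4] → 12; size 12, align 4
@0: cooldown [1B, align 1] → 1
+1 pad (align 2)
@2: team [12B, align 2] → 14
@14: x [2B, align 2] → 16
@16: ammo [8B, align 2] → 24
@24: vx [8B, align 2] → 32
@32: id [36B, align 2] → 68
@68: vy [4B, align 2] → 72
@72: target [8B, align 2] → 80
@80: z [4B, align 2] → 84
size 84, align 2
array of 17: 17 × 84 = 1428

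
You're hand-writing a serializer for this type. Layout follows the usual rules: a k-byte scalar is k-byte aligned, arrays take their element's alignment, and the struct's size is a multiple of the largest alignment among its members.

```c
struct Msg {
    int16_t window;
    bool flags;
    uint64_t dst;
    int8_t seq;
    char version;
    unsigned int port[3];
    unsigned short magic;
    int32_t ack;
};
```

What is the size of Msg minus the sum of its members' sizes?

0..2  window  (2B, 2-aligned)
2..3  flags  (1B, 1-aligned)
3..8  -- padding (5B)
8..16  dst  (8B, 8-aligned)
16..17  seq  (1B, 1-aligned)
17..18  version  (1B, 1-aligned)
18..20  -- padding (2B)
20..32  port  (12B, 4-aligned)
32..34  magic  (2B, 2-aligned)
34..36  -- padding (2B)
36..40  ack  (4B, 4-aligned)
sizeof = 40, alignof = 8
data bytes 31, size 40 → padding 9

9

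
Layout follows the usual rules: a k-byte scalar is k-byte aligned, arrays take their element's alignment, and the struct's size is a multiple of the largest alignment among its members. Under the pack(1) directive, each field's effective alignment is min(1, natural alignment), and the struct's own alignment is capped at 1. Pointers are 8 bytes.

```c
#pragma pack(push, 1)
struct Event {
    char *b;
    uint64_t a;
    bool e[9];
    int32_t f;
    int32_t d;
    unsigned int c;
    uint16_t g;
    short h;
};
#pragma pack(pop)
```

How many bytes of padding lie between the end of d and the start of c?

0

0..8  b  (8B, 1-aligned)
8..16  a  (8B, 1-aligned)
16..25  e  (9B, 1-aligned)
25..29  f  (4B, 1-aligned)
29..33  d  (4B, 1-aligned)
33..37  c  (4B, 1-aligned)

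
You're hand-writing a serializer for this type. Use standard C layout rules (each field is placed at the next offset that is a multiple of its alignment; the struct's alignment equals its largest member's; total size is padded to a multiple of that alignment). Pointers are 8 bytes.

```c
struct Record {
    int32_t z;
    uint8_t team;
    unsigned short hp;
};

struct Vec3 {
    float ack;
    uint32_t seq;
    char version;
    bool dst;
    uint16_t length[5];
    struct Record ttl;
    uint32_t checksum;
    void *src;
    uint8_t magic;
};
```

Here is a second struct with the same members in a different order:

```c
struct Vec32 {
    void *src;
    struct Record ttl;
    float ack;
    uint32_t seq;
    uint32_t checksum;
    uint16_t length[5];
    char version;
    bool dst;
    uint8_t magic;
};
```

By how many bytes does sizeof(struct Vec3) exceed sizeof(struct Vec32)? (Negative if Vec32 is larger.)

0

Record: z at 0 (size 4, align 4) → ends 4; team at 4 (size 1, align 1) → ends 5; pad 1 to align 2 for hp; hp at 6 (size 2, align 2) → ends 8; total 8 bytes, alignment 4
ack at 0 (size 4, align 4) → ends 4
seq at 4 (size 4, align 4) → ends 8
version at 8 (size 1, align 1) → ends 9
dst at 9 (size 1, align 1) → ends 10
length at 10 (size 10, align 2) → ends 20
ttl at 20 (size 8, align 4) → ends 28
checksum at 28 (size 4, align 4) → ends 32
src at 32 (size 8, align 8) → ends 40
magic at 40 (size 1, align 1) → ends 41
tail pad 7 to reach multiple of 8
total 48 bytes, alignment 8
— Vec32 —
src at 0 (size 8, align 8) → ends 8
ttl at 8 (size 8, align 4) → ends 16
ack at 16 (size 4, align 4) → ends 20
seq at 20 (size 4, align 4) → ends 24
checksum at 24 (size 4, align 4) → ends 28
length at 28 (size 10, align 2) → ends 38
version at 38 (size 1, align 1) → ends 39
dst at 39 (size 1, align 1) → ends 40
magic at 40 (size 1, align 1) → ends 41
tail pad 7 to reach multiple of 8
total 48 bytes, alignment 8
48 − 48 = 0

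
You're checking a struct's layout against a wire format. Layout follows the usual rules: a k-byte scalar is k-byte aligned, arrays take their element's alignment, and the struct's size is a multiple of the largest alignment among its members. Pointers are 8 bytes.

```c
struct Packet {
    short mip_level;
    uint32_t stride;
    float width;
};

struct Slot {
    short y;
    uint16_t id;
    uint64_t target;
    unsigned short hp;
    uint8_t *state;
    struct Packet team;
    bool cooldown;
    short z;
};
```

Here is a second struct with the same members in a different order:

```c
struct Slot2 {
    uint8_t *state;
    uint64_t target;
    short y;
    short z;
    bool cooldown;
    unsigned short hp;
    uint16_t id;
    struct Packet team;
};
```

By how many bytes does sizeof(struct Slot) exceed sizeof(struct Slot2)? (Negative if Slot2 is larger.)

Packet: mip_level at 0 (size 2, align 2) → ends 2; pad 2 to align 4 for stride; stride at 4 (size 4, align 4) → ends 8; width at 8 (size 4, align 4) → ends 12; total 12 bytes, alignment 4
y at 0 (size 2, align 2) → ends 2
id at 2 (size 2, align 2) → ends 4
pad 4 to align 8 for target
target at 8 (size 8, align 8) → ends 16
hp at 16 (size 2, align 2) → ends 18
pad 6 to align 8 for state
state at 24 (size 8, align 8) → ends 32
team at 32 (size 12, align 4) → ends 44
cooldown at 44 (size 1, align 1) → ends 45
pad 1 to align 2 for z
z at 46 (size 2, align 2) → ends 48
total 48 bytes, alignment 8
— Slot2 —
state at 0 (size 8, align 8) → ends 8
target at 8 (size 8, align 8) → ends 16
y at 16 (size 2, align 2) → ends 18
z at 18 (size 2, align 2) → ends 20
cooldown at 20 (size 1, align 1) → ends 21
pad 1 to align 2 for hp
hp at 22 (size 2, align 2) → ends 24
id at 24 (size 2, align 2) → ends 26
pad 2 to align 4 for team
team at 28 (size 12, align 4) → ends 40
total 40 bytes, alignment 8
48 − 40 = 8

8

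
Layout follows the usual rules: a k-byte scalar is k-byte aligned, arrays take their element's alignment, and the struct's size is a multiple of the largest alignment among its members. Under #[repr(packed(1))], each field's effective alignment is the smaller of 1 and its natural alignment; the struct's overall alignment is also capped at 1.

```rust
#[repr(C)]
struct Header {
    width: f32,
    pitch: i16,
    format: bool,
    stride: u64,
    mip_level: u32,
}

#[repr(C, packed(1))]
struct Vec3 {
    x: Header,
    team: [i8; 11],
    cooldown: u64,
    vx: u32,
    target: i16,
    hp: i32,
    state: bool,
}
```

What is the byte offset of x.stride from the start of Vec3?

8

Header: @0: width [4B, align 4] → 4; @4: pitch [2B, align 2] → 6; @6: format [1B, align 1] → 7; +1 pad (align 8); @8: stride [8B, align 8] → 16; @16: mip_level [4B, align 4] → 20; +4 tail pad (align 8); size 24, align 8
@0: x [24B, align 1] → 24
within Header: stride at 8
0 + 8 = 8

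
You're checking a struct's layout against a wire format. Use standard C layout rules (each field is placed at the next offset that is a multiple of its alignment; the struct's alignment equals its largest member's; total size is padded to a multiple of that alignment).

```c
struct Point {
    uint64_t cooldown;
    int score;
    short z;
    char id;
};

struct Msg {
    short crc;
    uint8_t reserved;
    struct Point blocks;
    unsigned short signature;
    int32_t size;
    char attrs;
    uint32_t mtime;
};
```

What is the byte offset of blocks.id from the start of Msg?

Point: cooldown at 0 (size 8, align 8) → ends 8; score at 8 (size 4, align 4) → ends 12; z at 12 (size 2, align 2) → ends 14; id at 14 (size 1, align 1) → ends 15; tail pad 1 to reach multiple of 8; total 16 bytes, alignment 8
crc at 0 (size 2, align 2) → ends 2
reserved at 2 (size 1, align 1) → ends 3
pad 5 to align 8 for blocks
blocks at 8 (size 16, align 8) → ends 24
within Point: id at 14
8 + 14 = 22

22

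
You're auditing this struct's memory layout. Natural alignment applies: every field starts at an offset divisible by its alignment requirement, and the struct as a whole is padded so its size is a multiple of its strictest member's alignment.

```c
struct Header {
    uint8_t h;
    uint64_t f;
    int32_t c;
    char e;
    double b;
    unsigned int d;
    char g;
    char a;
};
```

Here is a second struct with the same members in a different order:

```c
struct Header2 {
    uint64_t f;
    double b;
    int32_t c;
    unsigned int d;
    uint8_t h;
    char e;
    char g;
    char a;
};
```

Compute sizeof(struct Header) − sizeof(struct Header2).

8

h at 0 (size 1, align 1) → ends 1
pad 7 to align 8 for f
f at 8 (size 8, align 8) → ends 16
c at 16 (size 4, align 4) → ends 20
e at 20 (size 1, align 1) → ends 21
pad 3 to align 8 for b
b at 24 (size 8, align 8) → ends 32
d at 32 (size 4, align 4) → ends 36
g at 36 (size 1, align 1) → ends 37
a at 37 (size 1, align 1) → ends 38
tail pad 2 to reach multiple of 8
total 40 bytes, alignment 8
— Header2 —
f at 0 (size 8, align 8) → ends 8
b at 8 (size 8, align 8) → ends 16
c at 16 (size 4, align 4) → ends 20
d at 20 (size 4, align 4) → ends 24
h at 24 (size 1, align 1) → ends 25
e at 25 (size 1, align 1) → ends 26
g at 26 (size 1, align 1) → ends 27
a at 27 (size 1, align 1) → ends 28
tail pad 4 to reach multiple of 8
total 32 bytes, alignment 8
40 − 32 = 8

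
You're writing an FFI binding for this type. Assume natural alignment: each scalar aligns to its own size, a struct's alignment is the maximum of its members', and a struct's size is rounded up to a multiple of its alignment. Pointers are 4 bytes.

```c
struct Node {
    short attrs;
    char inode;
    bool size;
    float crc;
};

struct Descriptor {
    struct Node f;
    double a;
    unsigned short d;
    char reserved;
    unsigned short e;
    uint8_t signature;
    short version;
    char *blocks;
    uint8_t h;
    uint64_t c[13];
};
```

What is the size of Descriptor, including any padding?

144

Node: 0..2  attrs  (2B, 2-aligned); 2..3  inode  (1B, 1-aligned); 3..4  size  (1B, 1-aligned); 4..8  crc  (4B, 4-aligned); sizeof = 8, alignof = 4
0..8  f  (8B, 4-aligned)
8..16  a  (8B, 8-aligned)
16..18  d  (2B, 2-aligned)
18..19  reserved  (1B, 1-aligned)
19..20  -- padding (1B)
20..22  e  (2B, 2-aligned)
22..23  signature  (1B, 1-aligned)
23..24  -- padding (1B)
24..26  version  (2B, 2-aligned)
26..28  -- padding (2B)
28..32  blocks  (4B, 4-aligned)
32..33  h  (1B, 1-aligned)
33..40  -- padding (7B)
40..144  c  (104B, 8-aligned)
sizeof = 144, alignof = 8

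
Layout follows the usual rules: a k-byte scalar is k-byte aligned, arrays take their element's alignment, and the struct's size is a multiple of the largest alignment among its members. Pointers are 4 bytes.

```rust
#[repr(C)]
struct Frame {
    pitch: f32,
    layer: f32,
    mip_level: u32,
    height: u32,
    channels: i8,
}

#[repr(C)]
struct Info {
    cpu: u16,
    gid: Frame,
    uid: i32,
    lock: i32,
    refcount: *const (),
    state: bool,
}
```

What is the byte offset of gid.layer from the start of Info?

Frame: pitch at 0 (size 4, align 4) → ends 4; layer at 4 (size 4, align 4) → ends 8; mip_level at 8 (size 4, align 4) → ends 12; height at 12 (size 4, align 4) → ends 16; channels at 16 (size 1, align 1) → ends 17; tail pad 3 to reach multiple of 4; total 20 bytes, alignment 4
cpu at 0 (size 2, align 2) → ends 2
pad 2 to align 4 for gid
gid at 4 (size 20, align 4) → ends 24
within Frame: layer at 4
4 + 4 = 8

8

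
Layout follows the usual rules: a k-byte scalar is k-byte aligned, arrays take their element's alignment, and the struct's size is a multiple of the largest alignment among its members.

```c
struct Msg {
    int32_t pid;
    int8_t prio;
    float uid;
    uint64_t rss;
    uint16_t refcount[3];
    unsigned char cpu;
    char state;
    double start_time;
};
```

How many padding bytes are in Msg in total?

pid at 0 (size 4, align 4) → ends 4
prio at 4 (size 1, align 1) → ends 5
pad 3 to align 4 for uid
uid at 8 (size 4, align 4) → ends 12
pad 4 to align 8 for rss
rss at 16 (size 8, align 8) → ends 24
refcount at 24 (size 6, align 2) → ends 30
cpu at 30 (size 1, align 1) → ends 31
state at 31 (size 1, align 1) → ends 32
start_time at 32 (size 8, align 8) → ends 40
total 40 bytes, alignment 8
data bytes 33, size 40 → padding 7

7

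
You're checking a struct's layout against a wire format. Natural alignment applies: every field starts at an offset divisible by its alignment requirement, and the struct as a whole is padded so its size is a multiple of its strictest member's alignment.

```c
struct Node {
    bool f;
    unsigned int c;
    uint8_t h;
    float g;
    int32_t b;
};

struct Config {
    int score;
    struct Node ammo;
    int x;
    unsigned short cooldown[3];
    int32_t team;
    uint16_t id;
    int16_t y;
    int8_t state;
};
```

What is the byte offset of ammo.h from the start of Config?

12

Node: @0: f [1B, align 1] → 1; +3 pad (align 4); @4: c [4B, align 4] → 8; @8: h [1B, align 1] → 9; +3 pad (align 4); @12: g [4B, align 4] → 16; @16: b [4B, align 4] → 20; size 20, align 4
@0: score [4B, align 4] → 4
@4: ammo [20B, align 4] → 24
within Node: h at 8
4 + 8 = 12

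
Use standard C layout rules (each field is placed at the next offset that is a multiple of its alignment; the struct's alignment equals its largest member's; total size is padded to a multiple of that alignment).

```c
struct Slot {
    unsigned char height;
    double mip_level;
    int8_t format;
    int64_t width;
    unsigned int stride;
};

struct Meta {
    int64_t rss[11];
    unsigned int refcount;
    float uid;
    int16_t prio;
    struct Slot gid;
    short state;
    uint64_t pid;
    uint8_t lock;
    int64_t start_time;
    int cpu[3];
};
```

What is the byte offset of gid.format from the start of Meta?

120

Slot: height at 0 (size 1, align 1) → ends 1; pad 7 to align 8 for mip_level; mip_level at 8 (size 8, align 8) → ends 16; format at 16 (size 1, align 1) → ends 17; pad 7 to align 8 for width; width at 24 (size 8, align 8) → ends 32; stride at 32 (size 4, align 4) → ends 36; tail pad 4 to reach multiple of 8; total 40 bytes, alignment 8
rss at 0 (size 88, align 8) → ends 88
refcount at 88 (size 4, align 4) → ends 92
uid at 92 (size 4, align 4) → ends 96
prio at 96 (size 2, align 2) → ends 98
pad 6 to align 8 for gid
gid at 104 (size 40, align 8) → ends 144
within Slot: format at 16
104 + 16 = 120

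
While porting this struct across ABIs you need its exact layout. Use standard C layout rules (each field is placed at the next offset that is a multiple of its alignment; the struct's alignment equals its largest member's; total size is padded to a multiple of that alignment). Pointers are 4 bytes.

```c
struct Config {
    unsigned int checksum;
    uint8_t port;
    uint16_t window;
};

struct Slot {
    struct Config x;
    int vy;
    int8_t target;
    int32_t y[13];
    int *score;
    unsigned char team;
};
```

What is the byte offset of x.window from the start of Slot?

Config: 0..4  checksum  (4B, 4-aligned); 4..5  port  (1B, 1-aligned); 5..6  -- padding (1B); 6..8  window  (2B, 2-aligned); sizeof = 8, alignof = 4
0..8  x  (8B, 4-aligned)
within Config: window at 6
0 + 6 = 6

6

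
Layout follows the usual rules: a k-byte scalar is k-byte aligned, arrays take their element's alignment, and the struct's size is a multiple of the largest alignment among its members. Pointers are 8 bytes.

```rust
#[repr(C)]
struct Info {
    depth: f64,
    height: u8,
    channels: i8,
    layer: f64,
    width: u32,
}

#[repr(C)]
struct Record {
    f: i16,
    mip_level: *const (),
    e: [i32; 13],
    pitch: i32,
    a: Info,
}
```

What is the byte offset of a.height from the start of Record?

80

Info: depth at 0 (size 8, align 8) → ends 8; height at 8 (size 1, align 1) → ends 9; channels at 9 (size 1, align 1) → ends 10; pad 6 to align 8 for layer; layer at 16 (size 8, align 8) → ends 24; width at 24 (size 4, align 4) → ends 28; tail pad 4 to reach multiple of 8; total 32 bytes, alignment 8
f at 0 (size 2, align 2) → ends 2
pad 6 to align 8 for mip_level
mip_level at 8 (size 8, align 8) → ends 16
e at 16 (size 52, align 4) → ends 68
pitch at 68 (size 4, align 4) → ends 72
a at 72 (size 32, align 8) → ends 104
within Info: height at 8
72 + 8 = 80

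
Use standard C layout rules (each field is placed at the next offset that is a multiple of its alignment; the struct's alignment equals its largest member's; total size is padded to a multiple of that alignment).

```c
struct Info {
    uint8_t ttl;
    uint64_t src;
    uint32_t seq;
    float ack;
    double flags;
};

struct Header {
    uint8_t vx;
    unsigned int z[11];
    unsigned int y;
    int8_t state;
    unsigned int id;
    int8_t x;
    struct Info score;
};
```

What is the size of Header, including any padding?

Info: 0..1  ttl  (1B, 1-aligned); 1..8  -- padding (7B); 8..16  src  (8B, 8-aligned); 16..20  seq  (4B, 4-aligned); 20..24  ack  (4B, 4-aligned); 24..32  flags  (8B, 8-aligned); sizeof = 32, alignof = 8
0..1  vx  (1B, 1-aligned)
1..4  -- padding (3B)
4..48  z  (44B, 4-aligned)
48..52  y  (4B, 4-aligned)
52..53  state  (1B, 1-aligned)
53..56  -- padding (3B)
56..60  id  (4B, 4-aligned)
60..61  x  (1B, 1-aligned)
61..64  -- padding (3B)
64..96  score  (32B, 8-aligned)
sizeof = 96, alignof = 8

96 bytes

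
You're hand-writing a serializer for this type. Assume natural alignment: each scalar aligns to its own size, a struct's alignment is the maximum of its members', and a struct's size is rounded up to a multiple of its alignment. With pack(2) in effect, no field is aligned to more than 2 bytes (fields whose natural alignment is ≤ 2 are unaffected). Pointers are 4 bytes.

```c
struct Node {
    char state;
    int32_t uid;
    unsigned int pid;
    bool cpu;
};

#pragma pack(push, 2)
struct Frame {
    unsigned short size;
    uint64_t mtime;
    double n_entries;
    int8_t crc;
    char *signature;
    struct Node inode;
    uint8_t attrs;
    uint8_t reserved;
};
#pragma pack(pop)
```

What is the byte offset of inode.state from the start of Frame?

24

Node: state at 0 (size 1, align 1) → ends 1; pad 3 to align 4 for uid; uid at 4 (size 4, align 4) → ends 8; pid at 8 (size 4, align 4) → ends 12; cpu at 12 (size 1, align 1) → ends 13; tail pad 3 to reach multiple of 4; total 16 bytes, alignment 4
size at 0 (size 2, align 2) → ends 2
mtime at 2 (size 8, align 2) → ends 10
n_entries at 10 (size 8, align 2) → ends 18
crc at 18 (size 1, align 1) → ends 19
pad 1 to align 2 for signature
signature at 20 (size 4, align 2) → ends 24
inode at 24 (size 16, align 2) → ends 40
within Node: state at 0
24 + 0 = 24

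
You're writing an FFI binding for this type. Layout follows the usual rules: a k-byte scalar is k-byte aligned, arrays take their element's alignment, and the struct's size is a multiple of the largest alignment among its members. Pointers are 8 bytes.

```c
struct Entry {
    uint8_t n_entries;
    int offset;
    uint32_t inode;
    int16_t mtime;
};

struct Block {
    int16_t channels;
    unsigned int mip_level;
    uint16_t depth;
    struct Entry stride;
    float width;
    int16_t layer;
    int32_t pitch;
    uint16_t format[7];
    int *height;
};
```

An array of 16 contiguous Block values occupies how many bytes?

1024

Entry: n_entries at 0 (size 1, align 1) → ends 1; pad 3 to align 4 for offset; offset at 4 (size 4, align 4) → ends 8; inode at 8 (size 4, align 4) → ends 12; mtime at 12 (size 2, align 2) → ends 14; tail pad 2 to reach multiple of 4; total 16 bytes, alignment 4
channels at 0 (size 2, align 2) → ends 2
pad 2 to align 4 for mip_level
mip_level at 4 (size 4, align 4) → ends 8
depth at 8 (size 2, align 2) → ends 10
pad 2 to align 4 for stride
stride at 12 (size 16, align 4) → ends 28
width at 28 (size 4, align 4) → ends 32
layer at 32 (size 2, align 2) → ends 34
pad 2 to align 4 for pitch
pitch at 36 (size 4, align 4) → ends 40
format at 40 (size 14, align 2) → ends 54
pad 2 to align 8 for height
height at 56 (size 8, align 8) → ends 64
total 64 bytes, alignment 8
array of 16: 16 × 64 = 1024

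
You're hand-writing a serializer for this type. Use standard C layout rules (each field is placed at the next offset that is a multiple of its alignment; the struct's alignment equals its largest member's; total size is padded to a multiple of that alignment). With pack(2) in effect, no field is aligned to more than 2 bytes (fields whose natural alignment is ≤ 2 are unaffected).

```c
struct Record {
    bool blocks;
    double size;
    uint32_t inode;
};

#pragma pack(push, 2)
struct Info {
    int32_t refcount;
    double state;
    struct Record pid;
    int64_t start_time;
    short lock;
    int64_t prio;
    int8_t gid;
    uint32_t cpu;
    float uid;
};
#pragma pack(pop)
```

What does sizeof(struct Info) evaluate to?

64 bytes

Record: @0: blocks [1B, align 1] → 1; +7 pad (align 8); @8: size [8B, align 8] → 16; @16: inode [4B, align 4] → 20; +4 tail pad (align 8); size 24, align 8
@0: refcount [4B, align 2] → 4
@4: state [8B, align 2] → 12
@12: pid [24B, align 2] → 36
@36: start_time [8B, align 2] → 44
@44: lock [2B, align 2] → 46
@46: prio [8B, align 2] → 54
@54: gid [1B, align 1] → 55
+1 pad (align 2)
@56: cpu [4B, align 2] → 60
@60: uid [4B, align 2] → 64
size 64, align 2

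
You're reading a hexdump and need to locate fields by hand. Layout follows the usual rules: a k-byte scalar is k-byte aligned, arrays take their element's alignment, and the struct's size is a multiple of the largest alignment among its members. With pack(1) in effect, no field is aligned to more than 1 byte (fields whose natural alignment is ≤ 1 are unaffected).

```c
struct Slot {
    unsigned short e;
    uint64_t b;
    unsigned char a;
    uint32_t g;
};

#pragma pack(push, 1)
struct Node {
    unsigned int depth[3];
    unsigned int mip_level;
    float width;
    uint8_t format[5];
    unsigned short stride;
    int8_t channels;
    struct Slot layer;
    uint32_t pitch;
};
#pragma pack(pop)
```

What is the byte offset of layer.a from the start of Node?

44

Slot: @0: e [2B, align 2] → 2; +6 pad (align 8); @8: b [8B, align 8] → 16; @16: a [1B, align 1] → 17; +3 pad (align 4); @20: g [4B, align 4] → 24; size 24, align 8
@0: depth [12B, align 1] → 12
@12: mip_level [4B, align 1] → 16
@16: width [4B, align 1] → 20
@20: format [5B, align 1] → 25
@25: stride [2B, align 1] → 27
@27: channels [1B, align 1] → 28
@28: layer [24B, align 1] → 52
within Slot: a at 16
28 + 16 = 44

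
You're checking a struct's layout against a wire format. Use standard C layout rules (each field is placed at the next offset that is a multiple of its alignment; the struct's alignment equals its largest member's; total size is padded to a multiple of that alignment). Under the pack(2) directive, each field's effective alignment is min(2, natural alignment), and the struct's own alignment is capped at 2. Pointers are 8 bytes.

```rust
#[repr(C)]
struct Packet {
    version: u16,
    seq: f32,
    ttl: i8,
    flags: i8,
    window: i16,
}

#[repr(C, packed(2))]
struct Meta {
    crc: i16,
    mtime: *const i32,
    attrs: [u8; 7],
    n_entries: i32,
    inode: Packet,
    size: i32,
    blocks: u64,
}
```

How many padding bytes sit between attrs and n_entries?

1

Packet: @0: version [2B, align 2] → 2; +2 pad (align 4); @4: seq [4B, align 4] → 8; @8: ttl [1B, align 1] → 9; @9: flags [1B, align 1] → 10; @10: window [2B, align 2] → 12; size 12, align 4
@0: crc [2B, align 2] → 2
@2: mtime [8B, align 2] → 10
@10: attrs [7B, align 1] → 17
+1 pad (align 2)
@18: n_entries [4B, align 2] → 22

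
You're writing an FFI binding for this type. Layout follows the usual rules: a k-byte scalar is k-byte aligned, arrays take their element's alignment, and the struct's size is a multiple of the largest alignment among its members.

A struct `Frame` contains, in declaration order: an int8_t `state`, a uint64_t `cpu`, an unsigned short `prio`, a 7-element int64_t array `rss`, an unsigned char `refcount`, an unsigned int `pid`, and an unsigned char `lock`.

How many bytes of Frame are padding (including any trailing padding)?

0..1  state  (1B, 1-aligned)
1..8  -- padding (7B)
8..16  cpu  (8B, 8-aligned)
16..18  prio  (2B, 2-aligned)
18..24  -- padding (6B)
24..80  rss  (56B, 8-aligned)
80..81  refcount  (1B, 1-aligned)
81..84  -- padding (3B)
84..88  pid  (4B, 4-aligned)
88..89  lock  (1B, 1-aligned)
89..96  -- tail padding (7B)
sizeof = 96, alignof = 8
data bytes 73, size 96 → padding 23

23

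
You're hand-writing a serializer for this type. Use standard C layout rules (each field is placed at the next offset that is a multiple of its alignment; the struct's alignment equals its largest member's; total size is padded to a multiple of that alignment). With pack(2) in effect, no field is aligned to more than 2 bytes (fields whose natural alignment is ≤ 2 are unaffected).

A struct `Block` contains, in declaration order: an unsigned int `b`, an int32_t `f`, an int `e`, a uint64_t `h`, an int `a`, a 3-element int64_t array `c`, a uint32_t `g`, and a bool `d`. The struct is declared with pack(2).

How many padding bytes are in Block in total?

1

@0: b [4B, align 2] → 4
@4: f [4B, align 2] → 8
@8: e [4B, align 2] → 12
@12: h [8B, align 2] → 20
@20: a [4B, align 2] → 24
@24: c [24B, align 2] → 48
@48: g [4B, align 2] → 52
@52: d [1B, align 1] → 53
+1 tail pad (align 2)
size 54, align 2
data bytes 53, size 54 → padding 1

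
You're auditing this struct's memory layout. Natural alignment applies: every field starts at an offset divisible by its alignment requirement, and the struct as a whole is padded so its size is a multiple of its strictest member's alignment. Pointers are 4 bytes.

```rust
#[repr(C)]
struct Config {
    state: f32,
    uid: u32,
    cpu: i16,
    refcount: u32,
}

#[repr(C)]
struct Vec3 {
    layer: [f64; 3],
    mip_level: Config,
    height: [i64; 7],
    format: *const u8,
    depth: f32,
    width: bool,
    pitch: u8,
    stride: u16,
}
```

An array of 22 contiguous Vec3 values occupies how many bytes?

2464

Config: 0..4  state  (4B, 4-aligned); 4..8  uid  (4B, 4-aligned); 8..10  cpu  (2B, 2-aligned); 10..12  -- padding (2B); 12..16  refcount  (4B, 4-aligned); sizeof = 16, alignof = 4
0..24  layer  (24B, 8-aligned)
24..40  mip_level  (16B, 4-aligned)
40..96  height  (56B, 8-aligned)
96..100  format  (4B, 4-aligned)
100..104  depth  (4B, 4-aligned)
104..105  width  (1B, 1-aligned)
105..106  pitch  (1B, 1-aligned)
106..108  stride  (2B, 2-aligned)
108..112  -- tail padding (4B)
sizeof = 112, alignof = 8
array of 22: 22 × 112 = 2464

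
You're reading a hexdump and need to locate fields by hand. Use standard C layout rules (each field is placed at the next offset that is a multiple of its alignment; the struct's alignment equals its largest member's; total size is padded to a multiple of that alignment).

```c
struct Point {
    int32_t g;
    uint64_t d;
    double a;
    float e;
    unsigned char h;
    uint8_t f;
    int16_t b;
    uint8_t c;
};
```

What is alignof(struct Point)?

member alignments: g=4, d=8, a=8, e=4, h=1, f=1, b=2, c=1
max = 8

8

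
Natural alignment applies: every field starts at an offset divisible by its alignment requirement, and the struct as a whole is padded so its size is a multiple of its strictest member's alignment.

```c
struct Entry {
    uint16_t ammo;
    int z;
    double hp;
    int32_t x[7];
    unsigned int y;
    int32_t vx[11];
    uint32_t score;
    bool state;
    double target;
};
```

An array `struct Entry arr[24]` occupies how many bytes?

0..2  ammo  (2B, 2-aligned)
2..4  -- padding (2B)
4..8  z  (4B, 4-aligned)
8..16  hp  (8B, 8-aligned)
16..44  x  (28B, 4-aligned)
44..48  y  (4B, 4-aligned)
48..92  vx  (44B, 4-aligned)
92..96  score  (4B, 4-aligned)
96..97  state  (1B, 1-aligned)
97..104  -- padding (7B)
104..112  target  (8B, 8-aligned)
sizeof = 112, alignof = 8
array of 24: 24 × 112 = 2688

2688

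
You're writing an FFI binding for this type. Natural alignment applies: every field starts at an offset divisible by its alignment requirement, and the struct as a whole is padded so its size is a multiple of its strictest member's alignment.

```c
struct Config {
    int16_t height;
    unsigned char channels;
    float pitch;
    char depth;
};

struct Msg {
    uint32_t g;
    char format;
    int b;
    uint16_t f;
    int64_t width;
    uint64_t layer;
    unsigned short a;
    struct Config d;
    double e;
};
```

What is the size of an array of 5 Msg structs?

Config: @0: height [2B, align 2] → 2; @2: channels [1B, align 1] → 3; +1 pad (align 4); @4: pitch [4B, align 4] → 8; @8: depth [1B, align 1] → 9; +3 tail pad (align 4); size 12, align 4
@0: g [4B, align 4] → 4
@4: format [1B, align 1] → 5
+3 pad (align 4)
@8: b [4B, align 4] → 12
@12: f [2B, align 2] → 14
+2 pad (align 8)
@16: width [8B, align 8] → 24
@24: layer [8B, align 8] → 32
@32: a [2B, align 2] → 34
+2 pad (align 4)
@36: d [12B, align 4] → 48
@48: e [8B, align 8] → 56
size 56, align 8
array of 5: 5 × 56 = 280

280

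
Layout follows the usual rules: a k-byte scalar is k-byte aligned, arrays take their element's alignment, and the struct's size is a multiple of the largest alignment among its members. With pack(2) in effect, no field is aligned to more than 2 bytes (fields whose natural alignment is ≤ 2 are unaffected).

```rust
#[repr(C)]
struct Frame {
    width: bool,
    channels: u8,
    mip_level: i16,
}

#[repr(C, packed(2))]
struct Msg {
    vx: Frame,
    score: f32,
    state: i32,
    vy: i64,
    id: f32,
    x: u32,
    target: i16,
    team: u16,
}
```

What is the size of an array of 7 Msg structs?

Frame: @0: width [1B, align 1] → 1; @1: channels [1B, align 1] → 2; @2: mip_level [2B, align 2] → 4; size 4, align 2
@0: vx [4B, align 2] → 4
@4: score [4B, align 2] → 8
@8: state [4B, align 2] → 12
@12: vy [8B, align 2] → 20
@20: id [4B, align 2] → 24
@24: x [4B, align 2] → 28
@28: target [2B, align 2] → 30
@30: team [2B, align 2] → 32
size 32, align 2
array of 7: 7 × 32 = 224

224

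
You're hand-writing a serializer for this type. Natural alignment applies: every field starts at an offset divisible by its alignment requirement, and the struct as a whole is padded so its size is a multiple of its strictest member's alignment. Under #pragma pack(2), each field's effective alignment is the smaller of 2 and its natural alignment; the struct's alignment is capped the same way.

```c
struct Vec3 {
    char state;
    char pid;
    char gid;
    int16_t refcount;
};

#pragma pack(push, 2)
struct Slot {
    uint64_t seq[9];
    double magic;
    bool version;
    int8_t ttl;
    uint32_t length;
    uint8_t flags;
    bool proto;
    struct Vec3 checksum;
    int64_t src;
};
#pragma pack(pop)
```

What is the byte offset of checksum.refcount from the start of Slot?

92

Vec3: state at 0 (size 1, align 1) → ends 1; pid at 1 (size 1, align 1) → ends 2; gid at 2 (size 1, align 1) → ends 3; pad 1 to align 2 for refcount; refcount at 4 (size 2, align 2) → ends 6; total 6 bytes, alignment 2
seq at 0 (size 72, align 2) → ends 72
magic at 72 (size 8, align 2) → ends 80
version at 80 (size 1, align 1) → ends 81
ttl at 81 (size 1, align 1) → ends 82
length at 82 (size 4, align 2) → ends 86
flags at 86 (size 1, align 1) → ends 87
proto at 87 (size 1, align 1) → ends 88
checksum at 88 (size 6, align 2) → ends 94
within Vec3: refcount at 4
88 + 4 = 92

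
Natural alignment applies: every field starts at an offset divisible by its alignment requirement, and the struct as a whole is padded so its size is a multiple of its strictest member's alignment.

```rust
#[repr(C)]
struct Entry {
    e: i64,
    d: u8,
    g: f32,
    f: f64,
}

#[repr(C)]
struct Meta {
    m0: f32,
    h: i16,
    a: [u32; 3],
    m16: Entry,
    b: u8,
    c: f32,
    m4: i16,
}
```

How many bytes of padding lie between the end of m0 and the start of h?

Entry: e at 0 (size 8, align 8) → ends 8; d at 8 (size 1, align 1) → ends 9; pad 3 to align 4 for g; g at 12 (size 4, align 4) → ends 16; f at 16 (size 8, align 8) → ends 24; total 24 bytes, alignment 8
m0 at 0 (size 4, align 4) → ends 4
h at 4 (size 2, align 2) → ends 6

0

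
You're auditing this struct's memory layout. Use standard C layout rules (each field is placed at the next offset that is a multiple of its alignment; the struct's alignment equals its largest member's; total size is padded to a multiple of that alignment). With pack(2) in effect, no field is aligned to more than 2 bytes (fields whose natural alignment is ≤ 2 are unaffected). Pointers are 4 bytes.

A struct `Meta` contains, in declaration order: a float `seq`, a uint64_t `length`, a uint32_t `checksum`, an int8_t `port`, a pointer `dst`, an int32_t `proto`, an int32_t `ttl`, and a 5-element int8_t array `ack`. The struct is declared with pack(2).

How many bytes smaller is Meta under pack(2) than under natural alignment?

natural layout:
  seq at 0 (size 4, align 4) → ends 4
  pad 4 to align 8 for length
  length at 8 (size 8, align 8) → ends 16
  checksum at 16 (size 4, align 4) → ends 20
  port at 20 (size 1, align 1) → ends 21
  pad 3 to align 4 for dst
  dst at 24 (size 4, align 4) → ends 28
  proto at 28 (size 4, align 4) → ends 32
  ttl at 32 (size 4, align 4) → ends 36
  ack at 36 (size 5, align 1) → ends 41
  tail pad 7 to reach multiple of 8
  total 48 bytes, alignment 8
packed(2) layout:
  seq at 0 (size 4, align 2) → ends 4
  length at 4 (size 8, align 2) → ends 12
  checksum at 12 (size 4, align 2) → ends 16
  port at 16 (size 1, align 1) → ends 17
  pad 1 to align 2 for dst
  dst at 18 (size 4, align 2) → ends 22
  proto at 22 (size 4, align 2) → ends 26
  ttl at 26 (size 4, align 2) → ends 30
  ack at 30 (size 5, align 1) → ends 35
  tail pad 1 to reach multiple of 2
  total 36 bytes, alignment 2
48 − 36 = 12

12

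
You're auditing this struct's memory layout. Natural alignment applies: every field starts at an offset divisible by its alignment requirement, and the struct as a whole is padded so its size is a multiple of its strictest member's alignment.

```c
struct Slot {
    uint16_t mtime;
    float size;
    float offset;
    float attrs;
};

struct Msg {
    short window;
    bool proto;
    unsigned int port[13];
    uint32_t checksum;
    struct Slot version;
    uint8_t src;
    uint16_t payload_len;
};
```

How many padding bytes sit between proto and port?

Slot: mtime at 0 (size 2, align 2) → ends 2; pad 2 to align 4 for size; size at 4 (size 4, align 4) → ends 8; offset at 8 (size 4, align 4) → ends 12; attrs at 12 (size 4, align 4) → ends 16; total 16 bytes, alignment 4
window at 0 (size 2, align 2) → ends 2
proto at 2 (size 1, align 1) → ends 3
pad 1 to align 4 for port
port at 4 (size 52, align 4) → ends 56

1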